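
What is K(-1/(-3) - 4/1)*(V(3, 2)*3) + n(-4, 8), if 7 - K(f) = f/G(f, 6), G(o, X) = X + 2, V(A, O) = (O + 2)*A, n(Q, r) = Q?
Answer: 529/2 ≈ 264.50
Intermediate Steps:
V(A, O) = A*(2 + O) (V(A, O) = (2 + O)*A = A*(2 + O))
G(o, X) = 2 + X
K(f) = 7 - f/8 (K(f) = 7 - f/(2 + 6) = 7 - f/8)
K(-1/(-3) - 4/1)*(V(3, 2)*3) + n(-4, 8) = (7 - (-1/(-3) - 4/1)/8)*((3*(2 + 2))*3) - 4 = (7 - (-1*(-⅓) - 4*1)/8)*((3*4)*3) - 4 = (7 - (⅓ - 4)/8)*(12*3) - 4 = (7 - ⅛*(-11/3))*36 - 4 = (7 + 11/24)*36 - 4 = (179/24)*36 - 4 = 537/2 - 4 = 529/2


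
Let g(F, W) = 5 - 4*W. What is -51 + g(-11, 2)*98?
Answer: -345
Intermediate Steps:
-51 + g(-11, 2)*98 = -51 + (5 - 4*2)*98 = -51 + (5 - 8)*98 = -51 - 3*98 = -51 - 294 = -345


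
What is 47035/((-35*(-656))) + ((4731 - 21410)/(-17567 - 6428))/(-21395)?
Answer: 4829223456207/2357408930800 ≈ 2.0485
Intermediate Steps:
47035/((-35*(-656))) + ((4731 - 21410)/(-17567 - 6428))/(-21395) = 47035/22960 - 16679/(-23995)*(-1/21395) = 47035*(1/22960) - 16679*(-1/23995)*(-1/21395) = 9407/4592 + (16679/23995)*(-1/21395) = 9407/4592 - 16679/513373025 = 4829223456207/2357408930800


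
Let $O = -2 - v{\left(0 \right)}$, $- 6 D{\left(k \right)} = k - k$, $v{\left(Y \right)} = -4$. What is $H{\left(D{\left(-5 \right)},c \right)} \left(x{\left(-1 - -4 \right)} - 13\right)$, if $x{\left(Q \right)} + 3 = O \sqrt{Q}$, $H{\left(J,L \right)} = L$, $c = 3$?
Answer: $-48 + 6 \sqrt{3} \approx -37.608$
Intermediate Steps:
$D{\left(k \right)} = 0$ ($D{\left(k \right)} = - \frac{k - k}{6} = \left(- \frac{1}{6}\right) 0 = 0$)
$O = 2$ ($O = -2 - -4 = -2 + 4 = 2$)
$x{\left(Q \right)} = -3 + 2 \sqrt{Q}$
$H{\left(D{\left(-5 \right)},c \right)} \left(x{\left(-1 - -4 \right)} - 13\right) = 3 \left(\left(-3 + 2 \sqrt{-1 - -4}\right) - 13\right) = 3 \left(\left(-3 + 2 \sqrt{-1 + 4}\right) - 13\right) = 3 \left(\left(-3 + 2 \sqrt{3}\right) - 13\right) = 3 \left(-16 + 2 \sqrt{3}\right) = -48 + 6 \sqrt{3}$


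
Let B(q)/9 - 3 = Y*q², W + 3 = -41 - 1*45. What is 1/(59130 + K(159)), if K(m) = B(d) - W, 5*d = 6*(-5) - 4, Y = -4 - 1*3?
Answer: 25/1408322 ≈ 1.7752e-5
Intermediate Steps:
Y = -7 (Y = -4 - 3 = -7)
d = -34/5 (d = (6*(-5) - 4)/5 = (-30 - 4)/5 = (⅕)*(-34) = -34/5 ≈ -6.8000)
W = -89 (W = -3 + (-41 - 1*45) = -3 + (-41 - 45) = -3 - 86 = -89)
B(q) = 27 - 63*q² (B(q) = 27 + 9*(-7*q²) = 27 - 63*q²)
K(m) = -69928/25 (K(m) = (27 - 63*(-34/5)²) - 1*(-89) = (27 - 63*1156/25) + 89 = (27 - 72828/25) + 89 = -72153/25 + 89 = -69928/25)
1/(59130 + K(159)) = 1/(59130 - 69928/25) = 1/(1408322/25) = 25/1408322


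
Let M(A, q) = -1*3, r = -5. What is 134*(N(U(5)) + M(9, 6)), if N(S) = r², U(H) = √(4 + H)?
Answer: 2948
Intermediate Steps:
M(A, q) = -3
N(S) = 25 (N(S) = (-5)² = 25)
134*(N(U(5)) + M(9, 6)) = 134*(25 - 3) = 134*22 = 2948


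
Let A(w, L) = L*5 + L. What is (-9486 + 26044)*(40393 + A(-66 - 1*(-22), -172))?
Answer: 651739438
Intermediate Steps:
A(w, L) = 6*L (A(w, L) = 5*L + L = 6*L)
(-9486 + 26044)*(40393 + A(-66 - 1*(-22), -172)) = (-9486 + 26044)*(40393 + 6*(-172)) = 16558*(40393 - 1032) = 16558*39361 = 651739438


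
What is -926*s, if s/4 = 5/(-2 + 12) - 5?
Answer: 16668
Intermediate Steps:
s = -18 (s = 4*(5/(-2 + 12) - 5) = 4*(5/10 - 5) = 4*((1/10)*5 - 5) = 4*(1/2 - 5) = 4*(-9/2) = -18)
-926*s = -926*(-18) = 16668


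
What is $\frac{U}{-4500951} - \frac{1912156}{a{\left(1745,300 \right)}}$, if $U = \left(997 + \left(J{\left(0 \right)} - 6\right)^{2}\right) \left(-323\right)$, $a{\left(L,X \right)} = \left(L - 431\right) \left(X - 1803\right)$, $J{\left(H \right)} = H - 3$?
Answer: $\frac{221290081312}{211645646901} \approx 1.0456$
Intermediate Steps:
$J{\left(H \right)} = -3 + H$
$a{\left(L,X \right)} = \left(-1803 + X\right) \left(-431 + L\right)$ ($a{\left(L,X \right)} = \left(-431 + L\right) \left(-1803 + X\right) = \left(-1803 + X\right) \left(-431 + L\right)$)
$U = -348194$ ($U = \left(997 + \left(\left(-3 + 0\right) - 6\right)^{2}\right) \left(-323\right) = \left(997 + \left(-3 - 6\right)^{2}\right) \left(-323\right) = \left(997 + \left(-9\right)^{2}\right) \left(-323\right) = \left(997 + 81\right) \left(-323\right) = 1078 \left(-323\right) = -348194$)
$\frac{U}{-4500951} - \frac{1912156}{a{\left(1745,300 \right)}} = - \frac{348194}{-4500951} - \frac{1912156}{777093 - 3146235 - 129300 + 1745 \cdot 300} = \left(-348194\right) \left(- \frac{1}{4500951}\right) - \frac{1912156}{777093 - 3146235 - 129300 + 523500} = \frac{49742}{642993} - \frac{1912156}{-1974942} = \frac{49742}{642993} - - \frac{956078}{987471} = \frac{49742}{642993} + \frac{956078}{987471} = \frac{221290081312}{211645646901}$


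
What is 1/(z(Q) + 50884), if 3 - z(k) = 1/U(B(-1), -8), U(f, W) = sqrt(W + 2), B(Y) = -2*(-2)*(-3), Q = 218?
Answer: 305322/15536920615 - I*sqrt(6)/15536920615 ≈ 1.9651e-5 - 1.5766e-10*I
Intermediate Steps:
B(Y) = -12 (B(Y) = 4*(-3) = -12)
U(f, W) = sqrt(2 + W)
z(k) = 3 + I*sqrt(6)/6 (z(k) = 3 - 1/(sqrt(2 - 8)) = 3 - 1/(sqrt(-6)) = 3 - 1/(I*sqrt(6)) = 3 - (-1)*I*sqrt(6)/6 = 3 + I*sqrt(6)/6)
1/(z(Q) + 50884) = 1/((3 + I*sqrt(6)/6) + 50884) = 1/(50887 + I*sqrt(6)/6)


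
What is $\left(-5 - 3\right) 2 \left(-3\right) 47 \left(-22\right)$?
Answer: $-49632$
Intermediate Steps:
$\left(-5 - 3\right) 2 \left(-3\right) 47 \left(-22\right) = \left(-8\right) \left(-6\right) 47 \left(-22\right) = 48 \cdot 47 \left(-22\right) = 2256 \left(-22\right) = -49632$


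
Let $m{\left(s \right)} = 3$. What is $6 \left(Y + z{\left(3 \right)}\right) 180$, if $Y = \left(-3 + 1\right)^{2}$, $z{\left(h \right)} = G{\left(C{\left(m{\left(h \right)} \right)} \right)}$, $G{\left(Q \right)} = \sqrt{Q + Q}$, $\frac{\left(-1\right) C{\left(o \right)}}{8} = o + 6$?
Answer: $4320 + 12960 i \approx 4320.0 + 12960.0 i$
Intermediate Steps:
$C{\left(o \right)} = -48 - 8 o$ ($C{\left(o \right)} = - 8 \left(o + 6\right) = - 8 \left(6 + o\right) = -48 - 8 o$)
$G{\left(Q \right)} = \sqrt{2} \sqrt{Q}$ ($G{\left(Q \right)} = \sqrt{2 Q} = \sqrt{2} \sqrt{Q}$)
$z{\left(h \right)} = 12 i$ ($z{\left(h \right)} = \sqrt{2} \sqrt{-48 - 24} = \sqrt{2} \sqrt{-72} = \sqrt{2} \cdot 6 i \sqrt{2} = 12 i$)
$Y = 4$ ($Y = \left(-2\right)^{2} = 4$)
$6 \left(Y + z{\left(3 \right)}\right) 180 = 6 \left(4 + 12 i\right) 180 = \left(24 + 72 i\right) 180 = 4320 + 12960 i$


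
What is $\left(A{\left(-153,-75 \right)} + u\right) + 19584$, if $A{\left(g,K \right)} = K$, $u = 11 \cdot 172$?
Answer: $21401$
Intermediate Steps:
$u = 1892$
$\left(A{\left(-153,-75 \right)} + u\right) + 19584 = \left(-75 + 1892\right) + 19584 = 1817 + 19584 = 21401$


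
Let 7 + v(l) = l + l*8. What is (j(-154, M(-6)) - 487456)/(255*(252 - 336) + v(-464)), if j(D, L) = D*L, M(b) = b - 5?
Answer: 485762/25603 ≈ 18.973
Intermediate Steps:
M(b) = -5 + b
v(l) = -7 + 9*l (v(l) = -7 + (l + l*8) = -7 + (l + 8*l) = -7 + 9*l)
(j(-154, M(-6)) - 487456)/(255*(252 - 336) + v(-464)) = (-154*(-5 - 6) - 487456)/(255*(252 - 336) + (-7 + 9*(-464))) = (-154*(-11) - 487456)/(255*(-84) + (-7 - 4176)) = (1694 - 487456)/(-21420 - 4183) = -485762/(-25603) = -485762*(-1/25603) = 485762/25603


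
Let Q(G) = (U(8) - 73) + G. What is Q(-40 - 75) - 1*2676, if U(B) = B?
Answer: -2856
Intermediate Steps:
Q(G) = -65 + G (Q(G) = (8 - 73) + G = -65 + G)
Q(-40 - 75) - 1*2676 = (-65 + (-40 - 75)) - 1*2676 = (-65 - 115) - 2676 = -180 - 2676 = -2856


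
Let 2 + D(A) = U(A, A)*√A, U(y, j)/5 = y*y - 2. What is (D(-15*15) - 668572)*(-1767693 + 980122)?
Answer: 526549493754 - 2990190504975*I ≈ 5.2655e+11 - 2.9902e+12*I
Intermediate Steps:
U(y, j) = -10 + 5*y² (U(y, j) = 5*(y*y - 2) = 5*(y² - 2) = 5*(-2 + y²) = -10 + 5*y²)
D(A) = -2 + √A*(-10 + 5*A²) (D(A) = -2 + (-10 + 5*A²)*√A = -2 + √A*(-10 + 5*A²))
(D(-15*15) - 668572)*(-1767693 + 980122) = ((-2 + 5*√(-15*15)*(-2 + (-15*15)²)) - 668572)*(-1767693 + 980122) = ((-2 + 5*√(-225)*(-2 + (-225)²)) - 668572)*(-787571) = ((-2 + 5*(15*I)*(-2 + 50625)) - 668572)*(-787571) = ((-2 + 5*(15*I)*50623) - 668572)*(-787571) = ((-2 + 3796725*I) - 668572)*(-787571) = (-668574 + 3796725*I)*(-787571) = 526549493754 - 2990190504975*I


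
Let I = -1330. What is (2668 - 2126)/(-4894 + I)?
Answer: -271/3112 ≈ -0.087082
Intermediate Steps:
(2668 - 2126)/(-4894 + I) = (2668 - 2126)/(-4894 - 1330) = 542/(-6224) = 542*(-1/6224) = -271/3112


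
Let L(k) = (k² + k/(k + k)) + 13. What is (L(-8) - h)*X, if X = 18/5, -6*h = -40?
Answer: 255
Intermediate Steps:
h = 20/3 (h = -⅙*(-40) = 20/3 ≈ 6.6667)
L(k) = 27/2 + k² (L(k) = (k² + k/((2*k))) + 13 = (k² + (1/(2*k))*k) + 13 = (k² + ½) + 13 = (½ + k²) + 13 = 27/2 + k²)
X = 18/5 (X = 18*(⅕) = 18/5 ≈ 3.6000)
(L(-8) - h)*X = ((27/2 + (-8)²) - 1*20/3)*(18/5) = ((27/2 + 64) - 20/3)*(18/5) = (155/2 - 20/3)*(18/5) = (425/6)*(18/5) = 255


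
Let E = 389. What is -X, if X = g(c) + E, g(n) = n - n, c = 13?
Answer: -389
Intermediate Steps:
g(n) = 0
X = 389 (X = 0 + 389 = 389)
-X = -1*389 = -389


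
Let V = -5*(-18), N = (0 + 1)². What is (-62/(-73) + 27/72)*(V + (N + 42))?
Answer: 95095/584 ≈ 162.83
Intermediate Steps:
N = 1 (N = 1² = 1)
V = 90
(-62/(-73) + 27/72)*(V + (N + 42)) = (-62/(-73) + 27/72)*(90 + (1 + 42)) = (-62*(-1/73) + 27*(1/72))*(90 + 43) = (62/73 + 3/8)*133 = (715/584)*133 = 95095/584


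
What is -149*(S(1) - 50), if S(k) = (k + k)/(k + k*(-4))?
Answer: 22648/3 ≈ 7549.3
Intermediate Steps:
S(k) = -⅔ (S(k) = (2*k)/(k - 4*k) = (2*k)/((-3*k)) = (2*k)*(-1/(3*k)) = -⅔)
-149*(S(1) - 50) = -149*(-⅔ - 50) = -149*(-152/3) = 22648/3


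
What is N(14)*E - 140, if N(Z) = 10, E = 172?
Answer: 1580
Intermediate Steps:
N(14)*E - 140 = 10*172 - 140 = 1720 - 140 = 1580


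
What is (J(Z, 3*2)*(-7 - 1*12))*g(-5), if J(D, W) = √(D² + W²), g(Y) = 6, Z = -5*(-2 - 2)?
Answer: -228*√109 ≈ -2380.4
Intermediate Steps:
Z = 20 (Z = -5*(-4) = 20)
(J(Z, 3*2)*(-7 - 1*12))*g(-5) = (√(20² + (3*2)²)*(-7 - 1*12))*6 = (√(400 + 6²)*(-7 - 12))*6 = (√(400 + 36)*(-19))*6 = (√436*(-19))*6 = ((2*√109)*(-19))*6 = -38*√109*6 = -228*√109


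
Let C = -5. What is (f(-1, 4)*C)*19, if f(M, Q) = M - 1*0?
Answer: 95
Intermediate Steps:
f(M, Q) = M (f(M, Q) = M + 0 = M)
(f(-1, 4)*C)*19 = -1*(-5)*19 = 5*19 = 95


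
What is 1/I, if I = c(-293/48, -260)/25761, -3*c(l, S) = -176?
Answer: 77283/176 ≈ 439.11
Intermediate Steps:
c(l, S) = 176/3 (c(l, S) = -⅓*(-176) = 176/3)
I = 176/77283 (I = (176/3)/25761 = (176/3)*(1/25761) = 176/77283 ≈ 0.0022773)
1/I = 1/(176/77283) = 77283/176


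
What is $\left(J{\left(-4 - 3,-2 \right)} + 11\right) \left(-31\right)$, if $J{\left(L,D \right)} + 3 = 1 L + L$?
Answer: $186$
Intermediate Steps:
$J{\left(L,D \right)} = -3 + 2 L$ ($J{\left(L,D \right)} = -3 + \left(1 L + L\right) = -3 + \left(L + L\right) = -3 + 2 L$)
$\left(J{\left(-4 - 3,-2 \right)} + 11\right) \left(-31\right) = \left(\left(-3 + 2 \left(-4 - 3\right)\right) + 11\right) \left(-31\right) = \left(\left(-3 + 2 \left(-7\right)\right) + 11\right) \left(-31\right) = \left(\left(-3 - 14\right) + 11\right) \left(-31\right) = \left(-17 + 11\right) \left(-31\right) = \left(-6\right) \left(-31\right) = 186$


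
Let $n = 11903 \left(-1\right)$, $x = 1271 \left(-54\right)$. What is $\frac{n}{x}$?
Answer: $\frac{11903}{68634} \approx 0.17343$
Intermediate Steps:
$x = -68634$
$n = -11903$
$\frac{n}{x} = - \frac{11903}{-68634} = \left(-11903\right) \left(- \frac{1}{68634}\right) = \frac{11903}{68634}$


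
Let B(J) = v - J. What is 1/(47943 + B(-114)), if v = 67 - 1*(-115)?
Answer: 1/48239 ≈ 2.0730e-5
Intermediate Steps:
v = 182 (v = 67 + 115 = 182)
B(J) = 182 - J
1/(47943 + B(-114)) = 1/(47943 + (182 - 1*(-114))) = 1/(47943 + (182 + 114)) = 1/(47943 + 296) = 1/48239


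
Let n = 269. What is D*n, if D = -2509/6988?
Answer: -674921/6988 ≈ -96.583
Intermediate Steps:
D = -2509/6988 (D = -2509*1/6988 = -2509/6988 ≈ -0.35904)
D*n = -2509/6988*269 = -674921/6988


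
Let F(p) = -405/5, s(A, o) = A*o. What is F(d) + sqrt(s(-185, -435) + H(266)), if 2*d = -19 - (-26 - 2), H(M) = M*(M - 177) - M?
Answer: -81 + sqrt(103883) ≈ 241.31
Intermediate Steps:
H(M) = -M + M*(-177 + M) (H(M) = M*(-177 + M) - M = -M + M*(-177 + M))
d = 9/2 (d = (-19 - (-26 - 2))/2 = (-19 - 1*(-28))/2 = (-19 + 28)/2 = (1/2)*9 = 9/2 ≈ 4.5000)
F(p) = -81 (F(p) = -405*1/5 = -81)
F(d) + sqrt(s(-185, -435) + H(266)) = -81 + sqrt(-185*(-435) + 266*(-178 + 266)) = -81 + sqrt(80475 + 266*88) = -81 + sqrt(80475 + 23408) = -81 + sqrt(103883)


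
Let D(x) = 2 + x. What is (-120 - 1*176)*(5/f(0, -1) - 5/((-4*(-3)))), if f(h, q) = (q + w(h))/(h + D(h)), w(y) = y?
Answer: 9250/3 ≈ 3083.3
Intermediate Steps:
f(h, q) = (h + q)/(2 + 2*h) (f(h, q) = (q + h)/(h + (2 + h)) = (h + q)/(2 + 2*h))
(-120 - 1*176)*(5/f(0, -1) - 5/((-4*(-3)))) = (-120 - 1*176)*(5/(((0 - 1)/(2*(1 + 0)))) - 5/((-4*(-3)))) = (-120 - 176)*(5/(((1/2)*(-1)/1)) - 5/12) = -296*(5/(((1/2)*1*(-1))) - 5*1/12) = -296*(5/(-1/2) - 5/12) = -296*(5*(-2) - 5/12) = -296*(-10 - 5/12) = -296*(-125/12) = 9250/3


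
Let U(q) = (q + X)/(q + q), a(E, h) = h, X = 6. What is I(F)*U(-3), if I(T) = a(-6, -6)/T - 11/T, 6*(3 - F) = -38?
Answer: 51/56 ≈ 0.91071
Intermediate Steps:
U(q) = (6 + q)/(2*q) (U(q) = (q + 6)/(q + q) = (6 + q)/((2*q)) = (6 + q)*(1/(2*q)) = (6 + q)/(2*q))
F = 28/3 (F = 3 - ⅙*(-38) = 3 + 19/3 = 28/3 ≈ 9.3333)
I(T) = -17/T (I(T) = -6/T - 11/T = -17/T)
I(F)*U(-3) = (-17/28/3)*((½)*(6 - 3)/(-3)) = (-17*3/28)*((½)*(-⅓)*3) = -51/28*(-½) = 51/56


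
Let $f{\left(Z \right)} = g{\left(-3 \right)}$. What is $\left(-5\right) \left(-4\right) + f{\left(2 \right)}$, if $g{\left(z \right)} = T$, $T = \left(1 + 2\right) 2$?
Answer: $26$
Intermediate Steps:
$T = 6$ ($T = 3 \cdot 2 = 6$)
$g{\left(z \right)} = 6$
$f{\left(Z \right)} = 6$
$\left(-5\right) \left(-4\right) + f{\left(2 \right)} = \left(-5\right) \left(-4\right) + 6 = 20 + 6 = 26$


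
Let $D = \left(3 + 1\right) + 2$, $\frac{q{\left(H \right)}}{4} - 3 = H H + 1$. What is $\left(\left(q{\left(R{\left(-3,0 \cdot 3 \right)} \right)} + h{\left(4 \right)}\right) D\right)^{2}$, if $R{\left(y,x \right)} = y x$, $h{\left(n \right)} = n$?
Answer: $14400$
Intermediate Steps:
$R{\left(y,x \right)} = x y$
$q{\left(H \right)} = 16 + 4 H^{2}$ ($q{\left(H \right)} = 12 + 4 \left(H H + 1\right) = 12 + 4 \left(H^{2} + 1\right) = 12 + 4 \left(1 + H^{2}\right) = 12 + \left(4 + 4 H^{2}\right) = 16 + 4 H^{2}$)
$D = 6$ ($D = 4 + 2 = 6$)
$\left(\left(q{\left(R{\left(-3,0 \cdot 3 \right)} \right)} + h{\left(4 \right)}\right) D\right)^{2} = \left(\left(\left(16 + 4 \left(0 \cdot 3 \left(-3\right)\right)^{2}\right) + 4\right) 6\right)^{2} = \left(\left(\left(16 + 4 \left(0 \left(-3\right)\right)^{2}\right) + 4\right) 6\right)^{2} = \left(\left(\left(16 + 4 \cdot 0^{2}\right) + 4\right) 6\right)^{2} = \left(\left(\left(16 + 4 \cdot 0\right) + 4\right) 6\right)^{2} = \left(\left(\left(16 + 0\right) + 4\right) 6\right)^{2} = \left(\left(16 + 4\right) 6\right)^{2} = \left(20 \cdot 6\right)^{2} = 120^{2} = 14400$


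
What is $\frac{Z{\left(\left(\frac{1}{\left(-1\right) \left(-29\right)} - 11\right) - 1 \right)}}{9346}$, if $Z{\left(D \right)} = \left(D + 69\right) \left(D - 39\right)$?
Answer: $- \frac{1222306}{3929993} \approx -0.31102$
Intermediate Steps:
$Z{\left(D \right)} = \left(-39 + D\right) \left(69 + D\right)$ ($Z{\left(D \right)} = \left(69 + D\right) \left(-39 + D\right) = \left(-39 + D\right) \left(69 + D\right)$)
$\frac{Z{\left(\left(\frac{1}{\left(-1\right) \left(-29\right)} - 11\right) - 1 \right)}}{9346} = \frac{-2691 + \left(\left(\frac{1}{\left(-1\right) \left(-29\right)} - 11\right) - 1\right)^{2} + 30 \left(\left(\frac{1}{\left(-1\right) \left(-29\right)} - 11\right) - 1\right)}{9346} = \left(-2691 + \left(\left(\frac{1}{29} - 11\right) - 1\right)^{2} + 30 \left(\left(\frac{1}{29} - 11\right) - 1\right)\right) \frac{1}{9346} = \left(-2691 + \left(- \frac{318}{29} - 1\right)^{2} + 30 \left(- \frac{318}{29} - 1\right)\right) \frac{1}{9346} = \left(-2691 + \left(- \frac{347}{29}\right)^{2} + 30 \left(- \frac{347}{29}\right)\right) \frac{1}{9346} = \left(-2691 + \frac{120409}{841} - \frac{10410}{29}\right) \frac{1}{9346} = \left(- \frac{2444612}{841}\right) \frac{1}{9346} = - \frac{1222306}{3929993}$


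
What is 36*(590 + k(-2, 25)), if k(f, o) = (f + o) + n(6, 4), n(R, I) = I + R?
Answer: 22428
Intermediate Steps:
k(f, o) = 10 + f + o (k(f, o) = (f + o) + (4 + 6) = (f + o) + 10 = 10 + f + o)
36*(590 + k(-2, 25)) = 36*(590 + (10 - 2 + 25)) = 36*(590 + 33) = 36*623 = 22428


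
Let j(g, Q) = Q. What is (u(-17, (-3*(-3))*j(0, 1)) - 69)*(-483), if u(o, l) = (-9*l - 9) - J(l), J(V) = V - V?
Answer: 76797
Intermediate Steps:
J(V) = 0
u(o, l) = -9 - 9*l (u(o, l) = (-9*l - 9) - 1*0 = (-9 - 9*l) + 0 = -9 - 9*l)
(u(-17, (-3*(-3))*j(0, 1)) - 69)*(-483) = ((-9 - 9*(-3*(-3))) - 69)*(-483) = ((-9 - 81) - 69)*(-483) = (-90 - 69)*(-483) = -159*(-483) = 76797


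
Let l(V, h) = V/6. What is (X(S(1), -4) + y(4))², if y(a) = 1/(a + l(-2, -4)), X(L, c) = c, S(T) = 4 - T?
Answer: 1681/121 ≈ 13.893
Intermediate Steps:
l(V, h) = V/6 (l(V, h) = V*(⅙) = V/6)
y(a) = 1/(-⅓ + a) (y(a) = 1/(a + (⅙)*(-2)) = 1/(a - ⅓) = 1/(-⅓ + a))
(X(S(1), -4) + y(4))² = (-4 + 3/(-1 + 3*4))² = (-4 + 3/(-1 + 12))² = (-4 + 3/11)² = (-41/11)² = 1681/121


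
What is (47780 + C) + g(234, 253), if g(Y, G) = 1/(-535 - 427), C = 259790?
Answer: 295882339/962 ≈ 3.0757e+5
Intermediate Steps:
g(Y, G) = -1/962 (g(Y, G) = 1/(-962) = -1/962)
(47780 + C) + g(234, 253) = (47780 + 259790) - 1/962 = 307570 - 1/962 = 295882339/962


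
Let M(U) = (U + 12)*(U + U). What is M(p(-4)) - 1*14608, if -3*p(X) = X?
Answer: -131152/9 ≈ -14572.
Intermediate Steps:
p(X) = -X/3
M(U) = 2*U*(12 + U) (M(U) = (12 + U)*(2*U) = 2*U*(12 + U))
M(p(-4)) - 1*14608 = 2*(-1/3*(-4))*(12 - 1/3*(-4)) - 1*14608 = 2*(4/3)*(12 + 4/3) - 14608 = 2*(4/3)*(40/3) - 14608 = 320/9 - 14608 = -131152/9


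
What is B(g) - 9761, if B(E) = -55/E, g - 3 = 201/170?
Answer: -6949421/711 ≈ -9774.2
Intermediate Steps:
g = 711/170 (g = 3 + 201/170 = 711/170 ≈ 4.1824)
B(g) - 9761 = -55/711/170 - 9761 = -55*170/711 - 9761 = -9350/711 - 9761 = -6949421/711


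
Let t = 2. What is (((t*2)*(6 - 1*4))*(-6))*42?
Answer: -2016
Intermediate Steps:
(((t*2)*(6 - 1*4))*(-6))*42 = (((2*2)*(6 - 1*4))*(-6))*42 = ((4*(6 - 4))*(-6))*42 = ((4*2)*(-6))*42 = (8*(-6))*42 = -48*42 = -2016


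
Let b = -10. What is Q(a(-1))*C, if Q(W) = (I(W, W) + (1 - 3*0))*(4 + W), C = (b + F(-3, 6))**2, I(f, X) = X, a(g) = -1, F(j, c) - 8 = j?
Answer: 0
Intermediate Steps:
F(j, c) = 8 + j
C = 25 (C = (-10 + (8 - 3))**2 = (-10 + 5)**2 = (-5)**2 = 25)
Q(W) = (1 + W)*(4 + W) (Q(W) = (W + (1 - 3*0))*(4 + W) = (W + (1 + 0))*(4 + W) = (W + 1)*(4 + W) = (1 + W)*(4 + W))
Q(a(-1))*C = (4 + (-1)**2 + 5*(-1))*25 = (4 + 1 - 5)*25 = 0*25 = 0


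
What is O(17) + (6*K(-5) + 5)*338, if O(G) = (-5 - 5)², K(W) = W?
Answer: -8350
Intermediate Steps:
O(G) = 100 (O(G) = (-10)² = 100)
O(17) + (6*K(-5) + 5)*338 = 100 + (6*(-5) + 5)*338 = 100 + (-30 + 5)*338 = 100 - 25*338 = 100 - 8450 = -8350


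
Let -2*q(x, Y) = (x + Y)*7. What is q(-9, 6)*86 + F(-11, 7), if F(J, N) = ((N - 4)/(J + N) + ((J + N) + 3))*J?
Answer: 3689/4 ≈ 922.25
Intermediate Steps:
F(J, N) = J*(3 + J + N + (-4 + N)/(J + N)) (F(J, N) = ((-4 + N)/(J + N) + (3 + J + N))*J = (3 + J + N + (-4 + N)/(J + N))*J = J*(3 + J + N + (-4 + N)/(J + N)))
q(x, Y) = -7*Y/2 - 7*x/2 (q(x, Y) = -(x + Y)*7/2 = -(Y + x)*7/2 = -(7*Y + 7*x)/2 = -7*Y/2 - 7*x/2)
q(-9, 6)*86 + F(-11, 7) = (-7/2*6 - 7/2*(-9))*86 - 11*(-4 + (-11)**2 + 7**2 + 3*(-11) + 4*7 + 2*(-11)*7)/(-11 + 7) = (-21 + 63/2)*86 - 11*(-4 + 121 + 49 - 33 + 28 - 154)/(-4) = (21/2)*86 - 11*(-1/4)*7 = 903 + 77/4 = 3689/4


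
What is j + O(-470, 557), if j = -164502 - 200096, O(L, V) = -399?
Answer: -364997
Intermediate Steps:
j = -364598
j + O(-470, 557) = -364598 - 399 = -364997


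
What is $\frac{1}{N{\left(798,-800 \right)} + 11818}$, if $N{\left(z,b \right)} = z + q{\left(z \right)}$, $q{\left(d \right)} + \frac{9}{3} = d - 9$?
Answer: $\frac{1}{13402} \approx 7.4616 \cdot 10^{-5}$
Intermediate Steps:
$q{\left(d \right)} = -12 + d$ ($q{\left(d \right)} = -3 + \left(d - 9\right) = -3 + \left(-9 + d\right) = -12 + d$)
$N{\left(z,b \right)} = -12 + 2 z$ ($N{\left(z,b \right)} = z + \left(-12 + z\right) = -12 + 2 z$)
$\frac{1}{N{\left(798,-800 \right)} + 11818} = \frac{1}{\left(-12 + 2 \cdot 798\right) + 11818} = \frac{1}{\left(-12 + 1596\right) + 11818} = \frac{1}{1584 + 11818} = \frac{1}{13402}$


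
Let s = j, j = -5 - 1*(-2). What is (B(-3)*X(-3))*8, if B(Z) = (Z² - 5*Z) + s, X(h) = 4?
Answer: 672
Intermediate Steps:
j = -3 (j = -5 + 2 = -3)
s = -3
B(Z) = -3 + Z² - 5*Z (B(Z) = (Z² - 5*Z) - 3 = -3 + Z² - 5*Z)
(B(-3)*X(-3))*8 = ((-3 + (-3)² - 5*(-3))*4)*8 = ((-3 + 9 + 15)*4)*8 = (21*4)*8 = 84*8 = 672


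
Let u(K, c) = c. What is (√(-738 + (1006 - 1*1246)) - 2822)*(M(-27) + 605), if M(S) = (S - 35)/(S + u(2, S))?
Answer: -46184852/27 + 16366*I*√978/27 ≈ -1.7106e+6 + 18956.0*I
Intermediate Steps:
M(S) = (-35 + S)/(2*S) (M(S) = (S - 35)/(S + S) = (-35 + S)/((2*S)) = (-35 + S)*(1/(2*S)) = (-35 + S)/(2*S))
(√(-738 + (1006 - 1*1246)) - 2822)*(M(-27) + 605) = (√(-738 + (1006 - 1*1246)) - 2822)*((½)*(-35 - 27)/(-27) + 605) = (√(-738 + (1006 - 1246)) - 2822)*((½)*(-1/27)*(-62) + 605) = (√(-738 - 240) - 2822)*(31/27 + 605) = (√(-978) - 2822)*(16366/27) = (I*√978 - 2822)*(16366/27) = (-2822 + I*√978)*(16366/27) = -46184852/27 + 16366*I*√978/27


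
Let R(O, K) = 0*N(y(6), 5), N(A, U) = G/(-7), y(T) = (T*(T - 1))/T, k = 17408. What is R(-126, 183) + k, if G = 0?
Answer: 17408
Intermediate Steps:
y(T) = -1 + T (y(T) = (T*(-1 + T))/T = -1 + T)
N(A, U) = 0 (N(A, U) = 0/(-7) = 0*(-⅐) = 0)
R(O, K) = 0 (R(O, K) = 0*0 = 0)
R(-126, 183) + k = 0 + 17408 = 17408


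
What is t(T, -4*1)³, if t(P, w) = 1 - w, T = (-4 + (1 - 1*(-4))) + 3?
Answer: 125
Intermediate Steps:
T = 4 (T = (-4 + (1 + 4)) + 3 = (-4 + 5) + 3 = 1 + 3 = 4)
t(T, -4*1)³ = (1 - (-4))³ = (1 - 1*(-4))³ = (1 + 4)³ = 5³ = 125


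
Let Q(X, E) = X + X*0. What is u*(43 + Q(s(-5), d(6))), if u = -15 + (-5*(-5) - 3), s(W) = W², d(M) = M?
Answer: 476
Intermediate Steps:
Q(X, E) = X (Q(X, E) = X + 0 = X)
u = 7 (u = -15 + (25 - 3) = -15 + 22 = 7)
u*(43 + Q(s(-5), d(6))) = 7*(43 + (-5)²) = 7*(43 + 25) = 7*68 = 476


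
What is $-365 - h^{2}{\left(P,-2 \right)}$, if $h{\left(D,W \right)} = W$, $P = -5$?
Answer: $-369$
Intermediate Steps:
$-365 - h^{2}{\left(P,-2 \right)} = -365 - \left(-2\right)^{2} = -365 - 4 = -369$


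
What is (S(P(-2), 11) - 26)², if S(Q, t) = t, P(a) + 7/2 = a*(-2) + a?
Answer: 225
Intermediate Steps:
P(a) = -7/2 - a (P(a) = -7/2 + (a*(-2) + a) = -7/2 + (-2*a + a) = -7/2 - a)
(S(P(-2), 11) - 26)² = (11 - 26)² = (-15)² = 225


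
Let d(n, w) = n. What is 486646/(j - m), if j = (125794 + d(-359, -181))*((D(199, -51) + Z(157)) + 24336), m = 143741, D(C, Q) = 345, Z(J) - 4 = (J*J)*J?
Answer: 486646/488516247689 ≈ 9.9617e-7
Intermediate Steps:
Z(J) = 4 + J³ (Z(J) = 4 + (J*J)*J = 4 + J²*J = 4 + J³)
j = 488516391430 (j = (125794 - 359)*((345 + (4 + 157³)) + 24336) = 125435*((345 + (4 + 3869893)) + 24336) = 125435*((345 + 3869897) + 24336) = 125435*(3870242 + 24336) = 125435*3894578 = 488516391430)
486646/(j - m) = 486646/(488516391430 - 1*143741) = 486646/(488516391430 - 143741) = 486646/488516247689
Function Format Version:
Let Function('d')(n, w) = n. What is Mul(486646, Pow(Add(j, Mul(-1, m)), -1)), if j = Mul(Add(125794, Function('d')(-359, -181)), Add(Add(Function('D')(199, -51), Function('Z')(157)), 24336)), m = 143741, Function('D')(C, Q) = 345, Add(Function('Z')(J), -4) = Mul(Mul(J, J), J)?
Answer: Rational(486646, 488516247689) ≈ 9.9617e-7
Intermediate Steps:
Function('Z')(J) = Add(4, Pow(J, 3)) (Function('Z')(J) = Add(4, Mul(Mul(J, J), J)) = Add(4, Mul(Pow(J, 2), J)) = Add(4, Pow(J, 3)))
j = 488516391430 (j = Mul(Add(125794, -359), Add(Add(345, Add(4, Pow(157, 3))), 24336)) = Mul(125435, Add(Add(345, Add(4, 3869893)), 24336)) = Mul(125435, Add(Add(345, 3869897), 24336)) = Mul(125435, Add(3870242, 24336)) = Mul(125435, 3894578) = 488516391430)
Mul(486646, Pow(Add(j, Mul(-1, m)), -1)) = Mul(486646, Pow(Add(488516391430, Mul(-1, 143741)), -1)) = Mul(486646, Pow(Add(488516391430, -143741), -1)) = Mul(486646, Pow(488516247689, -1)) = Mul(486646, Rational(1, 488516247689)) = Rational(486646, 488516247689)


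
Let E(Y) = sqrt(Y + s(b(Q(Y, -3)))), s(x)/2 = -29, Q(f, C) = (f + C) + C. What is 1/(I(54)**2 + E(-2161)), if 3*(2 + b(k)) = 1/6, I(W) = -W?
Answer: 2916/8505275 - I*sqrt(2219)/8505275 ≈ 0.00034285 - 5.5385e-6*I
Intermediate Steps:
Q(f, C) = f + 2*C (Q(f, C) = (C + f) + C = f + 2*C)
b(k) = -35/18 (b(k) = -2 + (1/3)/6 = -2 + (1/3)*(1/6) = -2 + 1/18 = -35/18)
s(x) = -58 (s(x) = 2*(-29) = -58)
E(Y) = sqrt(-58 + Y) (E(Y) = sqrt(Y - 58) = sqrt(-58 + Y))
1/(I(54)**2 + E(-2161)) = 1/((-1*54)**2 + sqrt(-58 - 2161)) = 1/((-54)**2 + sqrt(-2219)) = 1/(2916 + I*sqrt(2219))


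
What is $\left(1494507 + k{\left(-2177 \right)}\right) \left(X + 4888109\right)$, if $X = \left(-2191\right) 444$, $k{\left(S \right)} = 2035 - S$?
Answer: $5867941994295$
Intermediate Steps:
$X = -972804$
$\left(1494507 + k{\left(-2177 \right)}\right) \left(X + 4888109\right) = \left(1494507 + \left(2035 - -2177\right)\right) \left(-972804 + 4888109\right) = \left(1494507 + \left(2035 + 2177\right)\right) 3915305 = \left(1494507 + 4212\right) 3915305 = 1498719 \cdot 3915305 = 5867941994295$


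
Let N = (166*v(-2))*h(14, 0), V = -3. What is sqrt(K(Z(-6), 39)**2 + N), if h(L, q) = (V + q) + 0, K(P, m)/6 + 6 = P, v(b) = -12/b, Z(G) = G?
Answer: 6*sqrt(61) ≈ 46.862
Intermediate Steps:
K(P, m) = -36 + 6*P
h(L, q) = -3 + q (h(L, q) = (-3 + q) + 0 = -3 + q)
N = -2988 (N = (166*(-12/(-2)))*(-3 + 0) = (166*(-12*(-1/2)))*(-3) = (166*6)*(-3) = 996*(-3) = -2988)
sqrt(K(Z(-6), 39)**2 + N) = sqrt((-36 + 6*(-6))**2 - 2988) = sqrt((-36 - 36)**2 - 2988) = sqrt((-72)**2 - 2988) = sqrt(5184 - 2988) = sqrt(2196) = 6*sqrt(61)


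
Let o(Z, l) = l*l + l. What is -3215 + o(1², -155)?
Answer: 20655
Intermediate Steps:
o(Z, l) = l + l² (o(Z, l) = l² + l = l + l²)
-3215 + o(1², -155) = -3215 - 155*(1 - 155) = -3215 - 155*(-154) = -3215 + 23870 = 20655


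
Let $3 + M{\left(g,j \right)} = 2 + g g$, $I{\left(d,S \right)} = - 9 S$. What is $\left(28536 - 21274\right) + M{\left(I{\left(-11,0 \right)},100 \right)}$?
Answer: $7261$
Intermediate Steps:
$M{\left(g,j \right)} = -1 + g^{2}$ ($M{\left(g,j \right)} = -3 + \left(2 + g g\right) = -3 + \left(2 + g^{2}\right) = -1 + g^{2}$)
$\left(28536 - 21274\right) + M{\left(I{\left(-11,0 \right)},100 \right)} = \left(28536 - 21274\right) - \left(1 - \left(\left(-9\right) 0\right)^{2}\right) = 7262 - \left(1 - 0^{2}\right) = 7262 + \left(-1 + 0\right) = 7262 - 1 = 7261$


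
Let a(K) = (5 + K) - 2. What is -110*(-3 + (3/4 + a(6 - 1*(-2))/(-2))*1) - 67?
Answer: 1571/2 ≈ 785.50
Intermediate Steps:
a(K) = 3 + K
-110*(-3 + (3/4 + a(6 - 1*(-2))/(-2))*1) - 67 = -110*(-3 + (3/4 + (3 + (6 - 1*(-2)))/(-2))*1) - 67 = -110*(-3 + (3*(1/4) + (3 + (6 + 2))*(-1/2))*1) - 67 = -110*(-3 + (3/4 + (3 + 8)*(-1/2))*1) - 67 = -110*(-3 + (3/4 + 11*(-1/2))*1) - 67 = -110*(-3 + (3/4 - 11/2)*1) - 67 = -110*(-3 - 19/4*1) - 67 = -110*(-3 - 19/4) - 67 = -110*(-31/4) - 67 = 1705/2 - 67 = 1571/2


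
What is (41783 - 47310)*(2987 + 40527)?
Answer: -240501878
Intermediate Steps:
(41783 - 47310)*(2987 + 40527) = -5527*43514 = -240501878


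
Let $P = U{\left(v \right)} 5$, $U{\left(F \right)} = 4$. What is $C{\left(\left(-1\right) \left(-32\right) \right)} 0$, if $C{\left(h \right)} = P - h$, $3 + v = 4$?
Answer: $0$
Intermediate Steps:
$v = 1$ ($v = -3 + 4 = 1$)
$P = 20$ ($P = 4 \cdot 5 = 20$)
$C{\left(h \right)} = 20 - h$
$C{\left(\left(-1\right) \left(-32\right) \right)} 0 = \left(20 - \left(-1\right) \left(-32\right)\right) 0 = \left(20 - 32\right) 0 = \left(-12\right) 0 = 0$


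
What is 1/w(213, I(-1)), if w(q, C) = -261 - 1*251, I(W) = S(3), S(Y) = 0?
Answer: -1/512 ≈ -0.0019531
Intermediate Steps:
I(W) = 0
w(q, C) = -512 (w(q, C) = -261 - 251 = -512)
1/w(213, I(-1)) = 1/(-512) = -1/512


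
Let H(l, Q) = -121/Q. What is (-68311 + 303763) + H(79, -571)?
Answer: 134443213/571 ≈ 2.3545e+5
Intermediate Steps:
(-68311 + 303763) + H(79, -571) = (-68311 + 303763) - 121/(-571) = 235452 - 121*(-1/571) = 235452 + 121/571 = 134443213/571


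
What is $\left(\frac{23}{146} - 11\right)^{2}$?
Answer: $\frac{2505889}{21316} \approx 117.56$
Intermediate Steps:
$\left(\frac{23}{146} - 11\right)^{2} = \left(- \frac{1583}{146}\right)^{2} = \frac{2505889}{21316}$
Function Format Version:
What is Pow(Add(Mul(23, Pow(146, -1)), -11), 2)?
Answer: Rational(2505889, 21316) ≈ 117.56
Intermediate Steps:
Pow(Add(Mul(23, Pow(146, -1)), -11), 2) = Pow(Add(Mul(23, Rational(1, 146)), -11), 2) = Pow(Add(Rational(23, 146), -11), 2) = Pow(Rational(-1583, 146), 2) = Rational(2505889, 21316)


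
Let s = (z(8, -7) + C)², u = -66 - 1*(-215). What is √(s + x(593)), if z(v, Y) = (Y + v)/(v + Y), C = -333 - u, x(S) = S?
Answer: √231954 ≈ 481.62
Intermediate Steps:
u = 149 (u = -66 + 215 = 149)
C = -482 (C = -333 - 1*149 = -333 - 149 = -482)
z(v, Y) = 1 (z(v, Y) = (Y + v)/(Y + v) = 1)
s = 231361 (s = (1 - 482)² = (-481)² = 231361)
√(s + x(593)) = √(231361 + 593) = √231954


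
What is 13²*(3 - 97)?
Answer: -15886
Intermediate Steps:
13²*(3 - 97) = 169*(-94) = -15886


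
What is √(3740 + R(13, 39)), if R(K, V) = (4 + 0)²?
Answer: 2*√939 ≈ 61.286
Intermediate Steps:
R(K, V) = 16 (R(K, V) = 4² = 16)
√(3740 + R(13, 39)) = √(3740 + 16) = √3756 = 2*√939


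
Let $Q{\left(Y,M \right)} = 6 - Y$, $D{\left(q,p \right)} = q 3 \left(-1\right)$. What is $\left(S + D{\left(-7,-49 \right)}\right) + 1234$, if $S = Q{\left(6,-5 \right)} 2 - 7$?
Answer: $1248$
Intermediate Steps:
$D{\left(q,p \right)} = - 3 q$ ($D{\left(q,p \right)} = 3 q \left(-1\right) = - 3 q$)
$S = -7$ ($S = \left(6 - 6\right) 2 - 7 = 0 \cdot 2 - 7 = 0 - 7 = -7$)
$\left(S + D{\left(-7,-49 \right)}\right) + 1234 = \left(-7 - -21\right) + 1234 = \left(-7 + 21\right) + 1234 = 14 + 1234 = 1248$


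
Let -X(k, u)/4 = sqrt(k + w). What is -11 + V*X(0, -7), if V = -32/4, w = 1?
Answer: 21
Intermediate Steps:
V = -8 (V = -32*1/4 = -8)
X(k, u) = -4*sqrt(1 + k) (X(k, u) = -4*sqrt(k + 1) = -4*sqrt(1 + k))
-11 + V*X(0, -7) = -11 - (-32)*sqrt(1 + 0) = -11 - (-32)*sqrt(1) = -11 - (-32) = -11 - 8*(-4) = -11 + 32 = 21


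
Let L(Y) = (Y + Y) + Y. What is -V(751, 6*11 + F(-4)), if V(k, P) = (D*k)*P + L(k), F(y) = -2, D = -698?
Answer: 33546419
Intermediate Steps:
L(Y) = 3*Y (L(Y) = 2*Y + Y = 3*Y)
V(k, P) = 3*k - 698*P*k (V(k, P) = (-698*k)*P + 3*k = -698*P*k + 3*k = 3*k - 698*P*k)
-V(751, 6*11 + F(-4)) = -751*(3 - 698*(6*11 - 2)) = -751*(3 - 698*(66 - 2)) = -751*(3 - 698*64) = -751*(3 - 44672) = -751*(-44669) = -1*(-33546419) = 33546419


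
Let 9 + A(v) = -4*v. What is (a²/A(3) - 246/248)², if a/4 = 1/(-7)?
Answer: 16525359601/16280739216 ≈ 1.0150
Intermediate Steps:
A(v) = -9 - 4*v
a = -4/7 (a = 4/(-7) = 4*(-⅐) = -4/7 ≈ -0.57143)
(a²/A(3) - 246/248)² = ((-4/7)²/(-9 - 4*3) - 246/248)² = (16/(49*(-9 - 12)) - 246*1/248)² = ((16/49)/(-21) - 123/124)² = ((16/49)*(-1/21) - 123/124)² = (-16/1029 - 123/124)² = (-128551/127596)² = 16525359601/16280739216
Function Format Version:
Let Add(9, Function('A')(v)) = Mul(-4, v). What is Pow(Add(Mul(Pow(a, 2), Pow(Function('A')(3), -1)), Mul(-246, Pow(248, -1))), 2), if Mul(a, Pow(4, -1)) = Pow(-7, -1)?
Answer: Rational(16525359601, 16280739216) ≈ 1.0150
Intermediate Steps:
Function('A')(v) = Add(-9, Mul(-4, v))
a = Rational(-4, 7) (a = Mul(4, Pow(-7, -1)) = Mul(4, Rational(-1, 7)) = Rational(-4, 7) ≈ -0.57143)
Pow(Add(Mul(Pow(a, 2), Pow(Function('A')(3), -1)), Mul(-246, Pow(248, -1))), 2) = Pow(Add(Mul(Pow(Rational(-4, 7), 2), Pow(Add(-9, Mul(-4, 3)), -1)), Mul(-246, Pow(248, -1))), 2) = Pow(Add(Mul(Rational(16, 49), Pow(Add(-9, -12), -1)), Mul(-246, Rational(1, 248))), 2) = Pow(Add(Mul(Rational(16, 49), Pow(-21, -1)), Rational(-123, 124)), 2) = Pow(Add(Mul(Rational(16, 49), Rational(-1, 21)), Rational(-123, 124)), 2) = Pow(Add(Rational(-16, 1029), Rational(-123, 124)), 2) = Pow(Rational(-128551, 127596), 2) = Rational(16525359601, 16280739216)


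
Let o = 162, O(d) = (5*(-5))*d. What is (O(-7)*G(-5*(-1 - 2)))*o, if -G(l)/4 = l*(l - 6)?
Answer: -15309000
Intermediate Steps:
O(d) = -25*d
G(l) = -4*l*(-6 + l) (G(l) = -4*l*(l - 6) = -4*l*(-6 + l))
(O(-7)*G(-5*(-1 - 2)))*o = ((-25*(-7))*(4*(-5*(-1 - 2))*(6 - (-5)*(-1 - 2))))*162 = (175*(4*(-5*(-3))*(6 - (-5)*(-3))))*162 = (175*(4*15*(6 - 1*15)))*162 = (175*(4*15*(6 - 15)))*162 = (175*(4*15*(-9)))*162 = (175*(-540))*162 = -94500*162 = -15309000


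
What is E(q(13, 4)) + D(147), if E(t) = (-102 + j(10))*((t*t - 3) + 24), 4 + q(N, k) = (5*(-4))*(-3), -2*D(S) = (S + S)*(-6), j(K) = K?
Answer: -289562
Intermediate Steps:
D(S) = 6*S (D(S) = -(S + S)*(-6)/2 = -2*S*(-6)/2 = -(-6)*S = 6*S)
q(N, k) = 56 (q(N, k) = -4 + (5*(-4))*(-3) = -4 - 20*(-3) = -4 + 60 = 56)
E(t) = -1932 - 92*t**2 (E(t) = (-102 + 10)*((t*t - 3) + 24) = -92*((t**2 - 3) + 24) = -92*((-3 + t**2) + 24) = -92*(21 + t**2) = -1932 - 92*t**2)
E(q(13, 4)) + D(147) = (-1932 - 92*56**2) + 6*147 = (-1932 - 92*3136) + 882 = (-1932 - 288512) + 882 = -290444 + 882 = -289562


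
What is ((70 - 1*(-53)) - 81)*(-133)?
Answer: -5586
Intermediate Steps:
((70 - 1*(-53)) - 81)*(-133) = ((70 + 53) - 81)*(-133) = (123 - 81)*(-133) = 42*(-133) = -5586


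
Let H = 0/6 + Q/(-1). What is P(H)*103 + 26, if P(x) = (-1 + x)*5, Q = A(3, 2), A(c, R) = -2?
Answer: 541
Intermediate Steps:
Q = -2
H = 2 (H = 0/6 - 2/(-1) = 0*(1/6) - 2*(-1) = 0 + 2 = 2)
P(x) = -5 + 5*x
P(H)*103 + 26 = (-5 + 5*2)*103 + 26 = (-5 + 10)*103 + 26 = 5*103 + 26 = 515 + 26 = 541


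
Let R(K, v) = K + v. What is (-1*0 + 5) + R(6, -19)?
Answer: -8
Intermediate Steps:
(-1*0 + 5) + R(6, -19) = (-1*0 + 5) + (6 - 19) = (0 + 5) - 13 = 5 - 13 = -8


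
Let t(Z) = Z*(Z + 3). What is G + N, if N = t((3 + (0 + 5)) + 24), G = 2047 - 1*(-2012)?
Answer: 5179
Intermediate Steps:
t(Z) = Z*(3 + Z)
G = 4059 (G = 2047 + 2012 = 4059)
N = 1120 (N = ((3 + (0 + 5)) + 24)*(3 + ((3 + (0 + 5)) + 24)) = ((3 + 5) + 24)*(3 + ((3 + 5) + 24)) = (8 + 24)*(3 + (8 + 24)) = 32*(3 + 32) = 32*35 = 1120)
G + N = 4059 + 1120 = 5179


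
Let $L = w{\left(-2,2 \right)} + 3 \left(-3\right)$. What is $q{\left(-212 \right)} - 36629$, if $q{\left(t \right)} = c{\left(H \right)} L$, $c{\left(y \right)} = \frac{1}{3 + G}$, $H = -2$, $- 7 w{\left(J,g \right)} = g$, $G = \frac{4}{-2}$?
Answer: $- \frac{256468}{7} \approx -36638.0$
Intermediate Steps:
$G = -2$ ($G = 4 \left(- \frac{1}{2}\right) = -2$)
$w{\left(J,g \right)} = - \frac{g}{7}$
$L = - \frac{65}{7}$ ($L = \left(- \frac{1}{7}\right) 2 + 3 \left(-3\right) = - \frac{2}{7} - 9 = - \frac{65}{7} \approx -9.2857$)
$c{\left(y \right)} = 1$ ($c{\left(y \right)} = \frac{1}{3 - 2} = 1^{-1} = 1$)
$q{\left(t \right)} = - \frac{65}{7}$ ($q{\left(t \right)} = 1 \left(- \frac{65}{7}\right) = - \frac{65}{7}$)
$q{\left(-212 \right)} - 36629 = - \frac{65}{7} - 36629 = - \frac{256468}{7}$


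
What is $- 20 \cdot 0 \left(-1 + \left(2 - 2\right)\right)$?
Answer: $0$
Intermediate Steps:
$- 20 \cdot 0 \left(-1 + \left(2 - 2\right)\right) = - 20 \cdot 0 \left(-1 + 0\right) = - 20 \cdot 0 \left(-1\right) = \left(-20\right) 0 = 0$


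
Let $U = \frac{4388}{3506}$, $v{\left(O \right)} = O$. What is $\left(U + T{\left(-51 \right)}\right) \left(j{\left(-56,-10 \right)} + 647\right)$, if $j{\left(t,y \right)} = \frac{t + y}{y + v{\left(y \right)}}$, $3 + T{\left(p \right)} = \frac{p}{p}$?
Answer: $- \frac{4265968}{8765} \approx -486.71$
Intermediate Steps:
$T{\left(p \right)} = -2$ ($T{\left(p \right)} = -3 + \frac{p}{p} = -3 + 1 = -2$)
$U = \frac{2194}{1753}$ ($U = 4388 \cdot \frac{1}{3506} = \frac{2194}{1753} \approx 1.2516$)
$j{\left(t,y \right)} = \frac{t + y}{2 y}$ ($j{\left(t,y \right)} = \frac{t + y}{y + y} = \frac{t + y}{2 y}$)
$\left(U + T{\left(-51 \right)}\right) \left(j{\left(-56,-10 \right)} + 647\right) = \left(\frac{2194}{1753} - 2\right) \left(\frac{-56 - 10}{2 \left(-10\right)} + 647\right) = - \frac{1312 \left(\frac{1}{2} \left(- \frac{1}{10}\right) \left(-66\right) + 647\right)}{1753} = - \frac{1312 \left(\frac{33}{10} + 647\right)}{1753} = \left(- \frac{1312}{1753}\right) \frac{6503}{10} = - \frac{4265968}{8765}$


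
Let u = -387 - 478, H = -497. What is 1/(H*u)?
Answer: 1/429905 ≈ 2.3261e-6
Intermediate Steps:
u = -865
1/(H*u) = 1/(-497*(-865)) = -1/497*(-1/865) = 1/429905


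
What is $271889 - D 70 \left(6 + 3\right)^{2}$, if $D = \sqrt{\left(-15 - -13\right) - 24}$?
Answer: $271889 - 5670 i \sqrt{26} \approx 2.7189 \cdot 10^{5} - 28911.0 i$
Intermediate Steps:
$D = i \sqrt{26}$ ($D = \sqrt{\left(-15 + 13\right) - 24} = \sqrt{-2 - 24} = \sqrt{-26} = i \sqrt{26} \approx 5.099 i$)
$271889 - D 70 \left(6 + 3\right)^{2} = 271889 - i \sqrt{26} \cdot 70 \left(6 + 3\right)^{2} = 271889 - 70 i \sqrt{26} \cdot 9^{2} = 271889 - 70 i \sqrt{26} \cdot 81 = 271889 - 5670 i \sqrt{26}$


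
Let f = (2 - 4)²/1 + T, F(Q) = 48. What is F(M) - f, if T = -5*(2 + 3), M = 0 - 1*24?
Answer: 69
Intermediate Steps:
M = -24 (M = 0 - 24 = -24)
T = -25 (T = -5*5 = -25)
f = -21 (f = (2 - 4)²/1 - 25 = (-2)²*1 - 25 = 4*1 - 25 = 4 - 25 = -21)
F(M) - f = 48 - 1*(-21) = 48 + 21 = 69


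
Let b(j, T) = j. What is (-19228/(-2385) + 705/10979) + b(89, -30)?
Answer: 2543243072/26184915 ≈ 97.126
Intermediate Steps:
(-19228/(-2385) + 705/10979) + b(89, -30) = (-19228/(-2385) + 705/10979) + 89 = (-19228*(-1/2385) + 705*(1/10979)) + 89 = (19228/2385 + 705/10979) + 89 = 212785637/26184915 + 89 = 2543243072/26184915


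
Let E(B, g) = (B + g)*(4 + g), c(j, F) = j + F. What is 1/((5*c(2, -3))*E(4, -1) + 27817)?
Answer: 1/27772 ≈ 3.6007e-5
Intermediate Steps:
c(j, F) = F + j
E(B, g) = (4 + g)*(B + g)
1/((5*c(2, -3))*E(4, -1) + 27817) = 1/((5*(-3 + 2))*((-1)² + 4*4 + 4*(-1) + 4*(-1)) + 27817) = 1/((5*(-1))*(1 + 16 - 4 - 4) + 27817) = 1/(-5*9 + 27817) = 1/(-45 + 27817) = 1/27772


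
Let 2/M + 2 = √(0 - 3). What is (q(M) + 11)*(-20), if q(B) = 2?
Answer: -260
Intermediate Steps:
M = 2/(-2 + I*√3) (M = 2/(-2 + √(0 - 3)) = 2/(-2 + √(-3)) = 2/(-2 + I*√3) ≈ -0.57143 - 0.49487*I)
(q(M) + 11)*(-20) = (2 + 11)*(-20) = 13*(-20) = -260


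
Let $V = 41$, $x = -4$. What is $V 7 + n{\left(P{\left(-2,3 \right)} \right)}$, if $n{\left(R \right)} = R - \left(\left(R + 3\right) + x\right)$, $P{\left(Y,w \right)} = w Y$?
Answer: $288$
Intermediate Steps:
$P{\left(Y,w \right)} = Y w$
$n{\left(R \right)} = 1$ ($n{\left(R \right)} = R - \left(\left(R + 3\right) - 4\right) = R - \left(\left(3 + R\right) - 4\right) = R - \left(-1 + R\right) = 1$)
$V 7 + n{\left(P{\left(-2,3 \right)} \right)} = 41 \cdot 7 + 1 = 287 + 1 = 288$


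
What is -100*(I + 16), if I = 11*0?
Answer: -1600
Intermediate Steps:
I = 0
-100*(I + 16) = -100*(0 + 16) = -100*16 = -1600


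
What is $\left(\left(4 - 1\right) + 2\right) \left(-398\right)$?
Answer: $-1990$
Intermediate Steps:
$\left(\left(4 - 1\right) + 2\right) \left(-398\right) = \left(3 + 2\right) \left(-398\right) = 5 \left(-398\right) = -1990$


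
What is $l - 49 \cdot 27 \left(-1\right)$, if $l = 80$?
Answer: $1403$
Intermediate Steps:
$l - 49 \cdot 27 \left(-1\right) = 80 - 49 \cdot 27 \left(-1\right) = 80 - -1323 = 80 + 1323 = 1403$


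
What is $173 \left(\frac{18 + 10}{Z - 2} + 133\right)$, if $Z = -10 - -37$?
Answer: $\frac{580069}{25} \approx 23203.0$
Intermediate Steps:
$Z = 27$ ($Z = -10 + 37 = 27$)
$173 \left(\frac{18 + 10}{Z - 2} + 133\right) = 173 \left(\frac{18 + 10}{27 - 2} + 133\right) = 173 \left(\frac{28}{25} + 133\right) = 173 \cdot \frac{3353}{25} = \frac{580069}{25}$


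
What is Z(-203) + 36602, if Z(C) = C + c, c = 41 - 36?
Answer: 36404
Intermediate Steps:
c = 5
Z(C) = 5 + C (Z(C) = C + 5 = 5 + C)
Z(-203) + 36602 = (5 - 203) + 36602 = -198 + 36602 = 36404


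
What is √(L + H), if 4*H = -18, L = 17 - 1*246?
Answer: I*√934/2 ≈ 15.281*I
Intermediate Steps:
L = -229 (L = 17 - 246 = -229)
H = -9/2 (H = (¼)*(-18) = -9/2 ≈ -4.5000)
√(L + H) = √(-229 - 9/2) = √(-467/2) = I*√934/2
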